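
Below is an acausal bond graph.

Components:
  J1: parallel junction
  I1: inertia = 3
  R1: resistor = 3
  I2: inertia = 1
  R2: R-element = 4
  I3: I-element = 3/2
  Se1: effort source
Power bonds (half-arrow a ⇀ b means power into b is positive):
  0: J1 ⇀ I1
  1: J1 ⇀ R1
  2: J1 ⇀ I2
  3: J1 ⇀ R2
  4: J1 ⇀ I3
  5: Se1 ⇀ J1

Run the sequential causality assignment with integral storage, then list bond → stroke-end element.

#0 |I1
#1 |R1
#2 |I2
#3 |R2
#4 |I3
#5 |J1

β5 →J1  (Se1 (Se) sets effort on bond)
β0 →I1  (J1 effort already set via bond 5)
β1 →R1  (0-jn J1 has e-setter on 5)
β2 →I2  (J1 effort already set via bond 5)
β3 →R2  (common-e at J1 fixed by 5)
β4 →I3  (J1 effort already set via bond 5)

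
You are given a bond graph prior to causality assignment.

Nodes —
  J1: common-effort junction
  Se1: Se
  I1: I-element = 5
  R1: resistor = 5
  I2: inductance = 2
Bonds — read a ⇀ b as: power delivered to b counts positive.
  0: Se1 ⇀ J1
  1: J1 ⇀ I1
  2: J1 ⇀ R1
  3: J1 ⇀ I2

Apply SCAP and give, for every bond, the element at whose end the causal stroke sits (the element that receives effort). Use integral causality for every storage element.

b0 stroke→J1
b1 stroke→I1
b2 stroke→R1
b3 stroke→I2

b0 stroke→J1  (source Se1 imposes e)
b1 stroke→I1  (J1 effort already set via bond 0)
b2 stroke→R1  (J1: bond 0 brought effort, rest push out)
b3 stroke→I2  (J1 effort already set via bond 0)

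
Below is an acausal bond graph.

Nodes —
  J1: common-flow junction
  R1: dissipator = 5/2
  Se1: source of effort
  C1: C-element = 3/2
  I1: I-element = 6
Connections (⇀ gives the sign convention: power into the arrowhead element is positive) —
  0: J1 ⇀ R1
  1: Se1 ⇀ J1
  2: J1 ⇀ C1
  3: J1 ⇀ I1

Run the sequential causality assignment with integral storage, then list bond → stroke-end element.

bond 1 stroke at J1  (source Se1 imposes e)
bond 2 stroke at J1  (prefer integral on C1)
bond 3 stroke at I1  (I1 integral (f out))
bond 0 stroke at J1  (J1 flow already set via bond 3)

b0 stroke→J1
b1 stroke→J1
b2 stroke→J1
b3 stroke→I1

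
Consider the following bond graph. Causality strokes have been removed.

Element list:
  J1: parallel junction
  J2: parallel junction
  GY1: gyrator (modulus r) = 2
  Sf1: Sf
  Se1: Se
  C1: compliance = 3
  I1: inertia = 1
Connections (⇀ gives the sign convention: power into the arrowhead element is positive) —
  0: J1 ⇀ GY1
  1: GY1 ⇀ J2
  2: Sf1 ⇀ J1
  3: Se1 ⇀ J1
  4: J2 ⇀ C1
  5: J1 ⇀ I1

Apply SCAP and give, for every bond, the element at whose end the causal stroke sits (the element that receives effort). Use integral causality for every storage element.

bond 2 →Sf1  (Sf1: flow source, stroke at near end)
bond 3 →J1  (Se1: effort source, stroke at far end)
bond 0 →GY1  (J1 effort already set via bond 3)
bond 5 →I1  (J1: bond 3 brought effort, rest push out)
bond 1 →GY1  (GY1: gyrator matches bond 0)
bond 4 →J2  (J2: last free bond brings effort in)

b0 stroke→GY1
b1 stroke→GY1
b2 stroke→Sf1
b3 stroke→J1
b4 stroke→J2
b5 stroke→I1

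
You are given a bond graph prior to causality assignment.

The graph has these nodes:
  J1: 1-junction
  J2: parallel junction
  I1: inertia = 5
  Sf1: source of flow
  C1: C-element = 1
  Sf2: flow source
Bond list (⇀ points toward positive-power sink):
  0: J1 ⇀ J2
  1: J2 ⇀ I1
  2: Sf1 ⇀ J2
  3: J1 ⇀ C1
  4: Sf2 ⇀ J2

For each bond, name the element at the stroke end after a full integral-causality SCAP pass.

b2 →Sf1  (Sf1: flow source, stroke at near end)
b4 →Sf2  (Sf2 (Sf) sets flow on bond)
b1 →I1  (I1 integral (f out))
b0 →J2  (J2 needs exactly one e-in)
b3 →J1  (common-f at J1 fixed by 0)

bond 0 stroke→J2
bond 1 stroke→I1
bond 2 stroke→Sf1
bond 3 stroke→J1
bond 4 stroke→Sf2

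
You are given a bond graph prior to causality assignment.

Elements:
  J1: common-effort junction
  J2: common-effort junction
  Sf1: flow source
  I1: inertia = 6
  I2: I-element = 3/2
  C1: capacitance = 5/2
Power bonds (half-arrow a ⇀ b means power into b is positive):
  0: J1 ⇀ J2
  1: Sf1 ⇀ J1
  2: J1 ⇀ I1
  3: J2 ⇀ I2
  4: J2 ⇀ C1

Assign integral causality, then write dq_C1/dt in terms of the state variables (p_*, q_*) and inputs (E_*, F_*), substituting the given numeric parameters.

bond 1 stroke→Sf1  (Sf1: flow source, stroke at near end)
bond 2 stroke→I1  (I1: I, integral causality)
bond 0 stroke→J1  (closing 0-jn rule on J1)
bond 3 stroke→I2  (I2 outputs flow p/I2)
bond 4 stroke→J2  (J2: last free bond brings effort in)

dq_C1/dt = F_Sf1 - p_I1/6 - 2*p_I2/3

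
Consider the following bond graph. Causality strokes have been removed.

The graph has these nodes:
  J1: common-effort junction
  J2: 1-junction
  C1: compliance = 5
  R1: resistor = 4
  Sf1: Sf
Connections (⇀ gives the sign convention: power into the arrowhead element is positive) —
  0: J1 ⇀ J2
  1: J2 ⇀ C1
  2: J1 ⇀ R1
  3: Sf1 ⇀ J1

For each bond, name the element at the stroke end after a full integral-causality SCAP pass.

b0 |J1
b1 |J2
b2 |R1
b3 |Sf1

b3 →Sf1  (Sf1 fixes flow; stroke at Sf1)
b1 →J2  (C1: C, integral causality)
b0 →J1  (only one flow-in slot at J2)
b2 →R1  (common-e at J1 fixed by 0)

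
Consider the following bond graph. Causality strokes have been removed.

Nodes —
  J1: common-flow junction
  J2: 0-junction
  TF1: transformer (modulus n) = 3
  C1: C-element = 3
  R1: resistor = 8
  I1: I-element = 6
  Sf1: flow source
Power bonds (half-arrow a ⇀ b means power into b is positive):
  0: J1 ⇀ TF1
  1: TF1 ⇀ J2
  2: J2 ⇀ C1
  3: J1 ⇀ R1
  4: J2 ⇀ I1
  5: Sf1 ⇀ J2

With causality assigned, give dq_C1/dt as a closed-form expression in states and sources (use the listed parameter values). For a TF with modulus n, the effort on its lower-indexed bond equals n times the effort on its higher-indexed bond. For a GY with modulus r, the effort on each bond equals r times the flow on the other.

dq_C1/dt = F_Sf1 - p_I1/6 - 3*q_C1/8

b5 |Sf1  (source Sf1 imposes f)
b2 |J2  (C1 outputs effort q/C1)
b1 |TF1  (J2: bond 2 brought effort, rest push out)
b4 |I1  (J2 effort already set via bond 2)
b0 |J1  (TF TF1: opposite of bond 1)
b3 |R1  (J1 needs exactly one f-in)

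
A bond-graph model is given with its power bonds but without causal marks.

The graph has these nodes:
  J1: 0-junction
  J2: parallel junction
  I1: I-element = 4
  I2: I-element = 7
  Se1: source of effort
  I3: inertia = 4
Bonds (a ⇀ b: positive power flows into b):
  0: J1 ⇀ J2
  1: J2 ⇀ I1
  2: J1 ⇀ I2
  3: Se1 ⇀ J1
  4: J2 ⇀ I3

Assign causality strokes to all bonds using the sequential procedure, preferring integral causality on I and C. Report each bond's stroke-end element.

b0 →J2
b1 →I1
b2 →I2
b3 →J1
b4 →I3

#3 stroke→J1  (source Se1 imposes e)
#0 stroke→J2  (J1: bond 3 brought effort, rest push out)
#2 stroke→I2  (common-e at J1 fixed by 3)
#1 stroke→I1  (J2: bond 0 brought effort, rest push out)
#4 stroke→I3  (common-e at J2 fixed by 0)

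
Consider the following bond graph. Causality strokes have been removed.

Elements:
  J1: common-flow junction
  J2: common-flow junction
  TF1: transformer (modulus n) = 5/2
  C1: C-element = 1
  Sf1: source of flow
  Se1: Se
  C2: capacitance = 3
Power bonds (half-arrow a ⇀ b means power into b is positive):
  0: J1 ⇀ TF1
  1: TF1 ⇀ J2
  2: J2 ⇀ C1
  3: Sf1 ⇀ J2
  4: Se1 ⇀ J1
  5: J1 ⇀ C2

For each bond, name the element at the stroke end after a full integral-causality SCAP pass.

bond 0 stroke at TF1
bond 1 stroke at J2
bond 2 stroke at J2
bond 3 stroke at Sf1
bond 4 stroke at J1
bond 5 stroke at J1

b3 |Sf1  (Sf1 fixes flow; stroke at Sf1)
b4 |J1  (Se1 (Se) sets effort on bond)
b1 |J2  (common-f at J2 fixed by 3)
b2 |J2  (1-jn J2 has f-setter on 3)
b0 |TF1  (TF1: transformer flips bond 1)
b5 |J1  (J1 flow already set via bond 0)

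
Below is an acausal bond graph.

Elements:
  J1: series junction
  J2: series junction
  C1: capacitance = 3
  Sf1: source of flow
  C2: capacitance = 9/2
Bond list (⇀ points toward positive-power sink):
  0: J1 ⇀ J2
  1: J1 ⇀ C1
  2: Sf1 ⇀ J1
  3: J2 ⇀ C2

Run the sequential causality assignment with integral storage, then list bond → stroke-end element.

bond 0 →J1
bond 1 →J1
bond 2 →Sf1
bond 3 →J2

bond 2 →Sf1  (Sf1 (Sf) sets flow on bond)
bond 0 →J1  (J1: bond 2 brought flow, rest push out)
bond 1 →J1  (1-jn J1 has f-setter on 2)
bond 3 →J2  (J2: bond 0 brought flow, rest push out)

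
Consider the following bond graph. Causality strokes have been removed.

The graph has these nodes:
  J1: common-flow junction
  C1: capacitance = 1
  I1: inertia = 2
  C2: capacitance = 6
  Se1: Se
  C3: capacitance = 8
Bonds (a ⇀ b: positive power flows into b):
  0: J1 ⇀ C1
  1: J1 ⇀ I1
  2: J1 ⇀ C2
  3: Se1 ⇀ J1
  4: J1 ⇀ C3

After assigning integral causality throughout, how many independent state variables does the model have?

4  (C1, C2, C3, I1 all integral)

β3 |J1  (Se1 (Se) sets effort on bond)
β0 |J1  (C1: C, integral causality)
β1 |I1  (I1 integral (f out))
β2 |J1  (J1: bond 1 brought flow, rest push out)
β4 |J1  (J1: bond 1 brought flow, rest push out)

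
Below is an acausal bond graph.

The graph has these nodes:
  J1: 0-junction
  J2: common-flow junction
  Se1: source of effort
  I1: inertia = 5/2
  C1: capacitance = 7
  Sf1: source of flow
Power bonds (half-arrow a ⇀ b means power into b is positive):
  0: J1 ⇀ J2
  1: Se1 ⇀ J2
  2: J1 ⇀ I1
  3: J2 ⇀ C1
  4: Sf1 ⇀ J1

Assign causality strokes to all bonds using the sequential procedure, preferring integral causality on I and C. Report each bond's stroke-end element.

#1 stroke at J2  (source Se1 imposes e)
#4 stroke at Sf1  (source Sf1 imposes f)
#2 stroke at I1  (I1 integral (f out))
#0 stroke at J1  (J1 needs exactly one e-in)
#3 stroke at J2  (J2 flow already set via bond 0)

#0 →J1
#1 →J2
#2 →I1
#3 →J2
#4 →Sf1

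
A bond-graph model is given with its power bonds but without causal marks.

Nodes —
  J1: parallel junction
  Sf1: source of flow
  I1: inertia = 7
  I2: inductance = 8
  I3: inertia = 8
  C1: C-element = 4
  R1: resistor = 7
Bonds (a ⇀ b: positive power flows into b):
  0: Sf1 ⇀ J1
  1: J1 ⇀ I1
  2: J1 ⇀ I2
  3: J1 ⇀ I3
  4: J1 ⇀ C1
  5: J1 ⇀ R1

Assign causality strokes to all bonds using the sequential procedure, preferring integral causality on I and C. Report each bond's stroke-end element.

bond 0 |Sf1  (Sf1: flow source, stroke at near end)
bond 1 |I1  (prefer integral on I1)
bond 2 |I2  (I2 outputs flow p/I2)
bond 3 |I3  (I3: I, integral causality)
bond 4 |J1  (C1: C, integral causality)
bond 5 |R1  (common-e at J1 fixed by 4)

β0 stroke at Sf1
β1 stroke at I1
β2 stroke at I2
β3 stroke at I3
β4 stroke at J1
β5 stroke at R1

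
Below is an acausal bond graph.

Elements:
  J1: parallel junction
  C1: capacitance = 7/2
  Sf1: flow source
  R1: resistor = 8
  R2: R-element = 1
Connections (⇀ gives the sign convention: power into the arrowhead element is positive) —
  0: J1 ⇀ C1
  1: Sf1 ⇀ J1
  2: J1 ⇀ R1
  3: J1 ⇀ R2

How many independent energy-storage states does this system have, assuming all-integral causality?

β1 stroke→Sf1  (Sf1 (Sf) sets flow on bond)
β0 stroke→J1  (prefer integral on C1)
β2 stroke→R1  (J1 effort already set via bond 0)
β3 stroke→R2  (J1: bond 0 brought effort, rest push out)

1  (C1 all integral)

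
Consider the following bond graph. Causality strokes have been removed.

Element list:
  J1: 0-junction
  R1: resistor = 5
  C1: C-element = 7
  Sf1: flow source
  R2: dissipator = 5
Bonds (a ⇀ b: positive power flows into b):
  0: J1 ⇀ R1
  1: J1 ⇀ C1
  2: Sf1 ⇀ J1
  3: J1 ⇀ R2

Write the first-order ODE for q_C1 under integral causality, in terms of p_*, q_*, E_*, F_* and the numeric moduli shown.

dq_C1/dt = F_Sf1 - 2*q_C1/35

b2 stroke at Sf1  (Sf1 (Sf) sets flow on bond)
b1 stroke at J1  (prefer integral on C1)
b0 stroke at R1  (J1: bond 1 brought effort, rest push out)
b3 stroke at R2  (J1 effort already set via bond 1)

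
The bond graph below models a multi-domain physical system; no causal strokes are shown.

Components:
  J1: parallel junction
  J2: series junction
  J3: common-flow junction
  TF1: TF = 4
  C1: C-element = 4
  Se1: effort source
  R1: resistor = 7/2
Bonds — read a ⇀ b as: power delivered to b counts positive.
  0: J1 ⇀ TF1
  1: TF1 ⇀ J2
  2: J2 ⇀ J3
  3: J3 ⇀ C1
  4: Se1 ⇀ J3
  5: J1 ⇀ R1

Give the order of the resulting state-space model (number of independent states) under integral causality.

1  (C1 all integral)

bond 4 stroke→J3  (Se1 fixes effort; stroke away)
bond 3 stroke→J3  (C1 outputs effort q/C1)
bond 2 stroke→J2  (closing 1-jn rule on J3)
bond 1 stroke→TF1  (J2 needs exactly one f-in)
bond 0 stroke→J1  (TF1 one-in-one-out from 1)
bond 5 stroke→R1  (0-jn J1 has e-setter on 0)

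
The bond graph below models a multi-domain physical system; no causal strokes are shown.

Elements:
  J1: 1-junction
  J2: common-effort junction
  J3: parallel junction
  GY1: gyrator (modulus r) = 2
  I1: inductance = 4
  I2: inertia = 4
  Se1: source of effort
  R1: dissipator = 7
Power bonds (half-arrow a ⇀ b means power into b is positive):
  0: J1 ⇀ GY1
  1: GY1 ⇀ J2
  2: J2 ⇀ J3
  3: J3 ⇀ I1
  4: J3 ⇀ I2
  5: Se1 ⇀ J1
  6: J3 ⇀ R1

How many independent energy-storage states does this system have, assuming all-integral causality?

#5 |J1  (source Se1 imposes e)
#0 |GY1  (J1 needs exactly one f-in)
#1 |GY1  (through GY1, causality inverts; strokes same side of GY1)
#2 |J2  (only one effort-in slot at J2)
#3 |I1  (I1: I, integral causality)
#4 |I2  (prefer integral on I2)
#6 |J3  (J3 needs exactly one e-in)

2  (I1, I2 all integral)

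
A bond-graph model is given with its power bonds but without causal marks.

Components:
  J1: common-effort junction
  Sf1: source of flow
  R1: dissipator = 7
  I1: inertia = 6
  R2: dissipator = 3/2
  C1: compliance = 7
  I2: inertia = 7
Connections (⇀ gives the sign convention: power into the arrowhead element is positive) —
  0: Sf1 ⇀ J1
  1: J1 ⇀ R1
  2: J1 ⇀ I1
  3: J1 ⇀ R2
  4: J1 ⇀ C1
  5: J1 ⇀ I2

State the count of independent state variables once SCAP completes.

3  (C1, I1, I2 all integral)

b0 stroke at Sf1  (source Sf1 imposes f)
b2 stroke at I1  (I1 outputs flow p/I1)
b4 stroke at J1  (C1 integral (e out))
b1 stroke at R1  (0-jn J1 has e-setter on 4)
b3 stroke at R2  (0-jn J1 has e-setter on 4)
b5 stroke at I2  (J1: bond 4 brought effort, rest push out)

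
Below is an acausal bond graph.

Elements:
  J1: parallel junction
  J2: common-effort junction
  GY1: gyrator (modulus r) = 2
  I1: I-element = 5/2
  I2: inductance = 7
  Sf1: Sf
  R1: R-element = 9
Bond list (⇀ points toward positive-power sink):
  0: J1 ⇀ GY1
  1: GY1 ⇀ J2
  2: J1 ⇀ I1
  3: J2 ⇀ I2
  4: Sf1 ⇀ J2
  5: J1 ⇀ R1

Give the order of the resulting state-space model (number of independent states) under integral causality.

bond 4 →Sf1  (Sf1 fixes flow; stroke at Sf1)
bond 2 →I1  (prefer integral on I1)
bond 3 →I2  (I2 integral (f out))
bond 1 →J2  (J2 needs exactly one e-in)
bond 0 →J1  (GY1 both-in/both-out from 1)
bond 5 →R1  (J1: bond 0 brought effort, rest push out)

2  (I1, I2 all integral)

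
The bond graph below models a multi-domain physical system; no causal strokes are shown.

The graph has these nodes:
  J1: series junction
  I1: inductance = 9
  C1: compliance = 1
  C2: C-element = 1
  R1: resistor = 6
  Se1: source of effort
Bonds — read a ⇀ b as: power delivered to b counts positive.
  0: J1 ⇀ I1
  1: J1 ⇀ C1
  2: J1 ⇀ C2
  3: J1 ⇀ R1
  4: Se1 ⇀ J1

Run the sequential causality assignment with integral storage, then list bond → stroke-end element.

b4 →J1  (Se1 fixes effort; stroke away)
b0 →I1  (I1 outputs flow p/I1)
b1 →J1  (J1 flow already set via bond 0)
b2 →J1  (J1: bond 0 brought flow, rest push out)
b3 →J1  (J1: bond 0 brought flow, rest push out)

bond 0 stroke→I1
bond 1 stroke→J1
bond 2 stroke→J1
bond 3 stroke→J1
bond 4 stroke→J1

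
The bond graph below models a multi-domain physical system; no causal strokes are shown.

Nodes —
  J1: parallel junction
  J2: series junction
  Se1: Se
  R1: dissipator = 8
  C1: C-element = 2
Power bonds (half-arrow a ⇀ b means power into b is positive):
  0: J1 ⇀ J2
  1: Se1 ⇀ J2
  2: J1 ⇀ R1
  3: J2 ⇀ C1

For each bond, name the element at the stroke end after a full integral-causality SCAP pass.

#1 stroke at J2  (Se1 fixes effort; stroke away)
#3 stroke at J2  (C1 integral (e out))
#0 stroke at J1  (J2: last free bond brings flow in)
#2 stroke at R1  (common-e at J1 fixed by 0)

#0 stroke at J1
#1 stroke at J2
#2 stroke at R1
#3 stroke at J2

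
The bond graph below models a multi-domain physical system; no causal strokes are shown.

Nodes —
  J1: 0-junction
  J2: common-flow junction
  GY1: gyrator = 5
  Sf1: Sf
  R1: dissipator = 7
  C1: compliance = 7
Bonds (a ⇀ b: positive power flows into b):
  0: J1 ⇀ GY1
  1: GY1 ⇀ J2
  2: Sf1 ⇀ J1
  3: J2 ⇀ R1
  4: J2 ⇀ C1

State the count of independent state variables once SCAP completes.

1  (C1 all integral)

#2 →Sf1  (source Sf1 imposes f)
#0 →J1  (only one effort-in slot at J1)
#1 →J2  (through GY1, causality inverts; strokes same side of GY1)
#4 →J2  (C1 outputs effort q/C1)
#3 →R1  (only one flow-in slot at J2)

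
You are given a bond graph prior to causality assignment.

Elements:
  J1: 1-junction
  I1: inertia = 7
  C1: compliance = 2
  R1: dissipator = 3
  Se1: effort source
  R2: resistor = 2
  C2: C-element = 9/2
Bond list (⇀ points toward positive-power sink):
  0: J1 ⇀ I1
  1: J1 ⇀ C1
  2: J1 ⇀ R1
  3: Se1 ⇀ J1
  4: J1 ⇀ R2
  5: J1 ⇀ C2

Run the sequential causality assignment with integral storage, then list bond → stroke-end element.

bond 3 →J1  (Se1 (Se) sets effort on bond)
bond 0 →I1  (prefer integral on I1)
bond 1 →J1  (1-jn J1 has f-setter on 0)
bond 2 →J1  (J1 flow already set via bond 0)
bond 4 →J1  (1-jn J1 has f-setter on 0)
bond 5 →J1  (1-jn J1 has f-setter on 0)

bond 0 stroke→I1
bond 1 stroke→J1
bond 2 stroke→J1
bond 3 stroke→J1
bond 4 stroke→J1
bond 5 stroke→J1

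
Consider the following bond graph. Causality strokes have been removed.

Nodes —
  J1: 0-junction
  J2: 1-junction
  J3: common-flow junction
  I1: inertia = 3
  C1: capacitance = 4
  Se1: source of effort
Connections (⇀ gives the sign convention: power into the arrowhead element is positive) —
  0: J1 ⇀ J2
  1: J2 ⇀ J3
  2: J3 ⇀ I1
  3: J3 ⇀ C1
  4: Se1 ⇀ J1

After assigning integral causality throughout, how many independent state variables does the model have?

2  (C1, I1 all integral)

β4 |J1  (Se1 fixes effort; stroke away)
β0 |J2  (J1 effort already set via bond 4)
β1 |J3  (only one flow-in slot at J2)
β2 |I1  (I1 integral (f out))
β3 |J3  (J3: bond 2 brought flow, rest push out)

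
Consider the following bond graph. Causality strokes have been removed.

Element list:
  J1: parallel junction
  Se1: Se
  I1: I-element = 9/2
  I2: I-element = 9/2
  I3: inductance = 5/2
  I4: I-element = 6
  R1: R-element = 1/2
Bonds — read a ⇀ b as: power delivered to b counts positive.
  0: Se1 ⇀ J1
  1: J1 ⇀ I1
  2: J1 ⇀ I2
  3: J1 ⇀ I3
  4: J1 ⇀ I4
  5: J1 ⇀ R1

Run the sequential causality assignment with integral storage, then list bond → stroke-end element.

#0 stroke at J1
#1 stroke at I1
#2 stroke at I2
#3 stroke at I3
#4 stroke at I4
#5 stroke at R1

bond 0 →J1  (source Se1 imposes e)
bond 1 →I1  (common-e at J1 fixed by 0)
bond 2 →I2  (common-e at J1 fixed by 0)
bond 3 →I3  (common-e at J1 fixed by 0)
bond 4 →I4  (0-jn J1 has e-setter on 0)
bond 5 →R1  (J1 effort already set via bond 0)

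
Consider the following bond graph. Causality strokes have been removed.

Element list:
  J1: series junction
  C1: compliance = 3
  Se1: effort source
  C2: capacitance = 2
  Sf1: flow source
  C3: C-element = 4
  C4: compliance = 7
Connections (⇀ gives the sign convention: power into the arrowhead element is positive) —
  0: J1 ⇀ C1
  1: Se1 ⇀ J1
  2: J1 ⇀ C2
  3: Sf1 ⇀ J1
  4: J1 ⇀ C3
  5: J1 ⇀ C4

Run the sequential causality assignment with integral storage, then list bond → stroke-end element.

β1 stroke→J1  (Se1: effort source, stroke at far end)
β3 stroke→Sf1  (Sf1 (Sf) sets flow on bond)
β0 stroke→J1  (J1: bond 3 brought flow, rest push out)
β2 stroke→J1  (common-f at J1 fixed by 3)
β4 stroke→J1  (common-f at J1 fixed by 3)
β5 stroke→J1  (J1: bond 3 brought flow, rest push out)

bond 0 stroke→J1
bond 1 stroke→J1
bond 2 stroke→J1
bond 3 stroke→Sf1
bond 4 stroke→J1
bond 5 stroke→J1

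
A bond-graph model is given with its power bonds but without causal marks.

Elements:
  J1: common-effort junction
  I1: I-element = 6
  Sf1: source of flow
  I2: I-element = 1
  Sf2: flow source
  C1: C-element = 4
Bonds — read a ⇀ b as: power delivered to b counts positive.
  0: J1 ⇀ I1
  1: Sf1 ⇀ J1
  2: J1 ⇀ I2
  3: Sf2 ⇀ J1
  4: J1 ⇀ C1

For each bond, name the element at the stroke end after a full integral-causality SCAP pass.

#1 stroke→Sf1  (Sf1: flow source, stroke at near end)
#3 stroke→Sf2  (source Sf2 imposes f)
#0 stroke→I1  (I1 outputs flow p/I1)
#2 stroke→I2  (I2: I, integral causality)
#4 stroke→J1  (closing 0-jn rule on J1)

b0 stroke at I1
b1 stroke at Sf1
b2 stroke at I2
b3 stroke at Sf2
b4 stroke at J1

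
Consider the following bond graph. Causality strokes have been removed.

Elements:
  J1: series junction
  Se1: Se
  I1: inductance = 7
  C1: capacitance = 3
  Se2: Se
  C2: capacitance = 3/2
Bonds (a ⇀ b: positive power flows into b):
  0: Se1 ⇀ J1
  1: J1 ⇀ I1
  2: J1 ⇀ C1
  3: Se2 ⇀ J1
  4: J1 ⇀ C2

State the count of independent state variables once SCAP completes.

bond 0 stroke at J1  (source Se1 imposes e)
bond 3 stroke at J1  (source Se2 imposes e)
bond 1 stroke at I1  (prefer integral on I1)
bond 2 stroke at J1  (common-f at J1 fixed by 1)
bond 4 stroke at J1  (common-f at J1 fixed by 1)

3  (C1, C2, I1 all integral)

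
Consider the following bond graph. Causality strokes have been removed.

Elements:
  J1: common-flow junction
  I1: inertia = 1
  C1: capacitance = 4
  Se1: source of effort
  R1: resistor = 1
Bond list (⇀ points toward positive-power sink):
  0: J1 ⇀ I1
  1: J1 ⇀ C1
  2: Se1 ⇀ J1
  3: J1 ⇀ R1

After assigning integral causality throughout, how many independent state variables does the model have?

#2 stroke at J1  (Se1: effort source, stroke at far end)
#0 stroke at I1  (I1 integral (f out))
#1 stroke at J1  (J1: bond 0 brought flow, rest push out)
#3 stroke at J1  (J1 flow already set via bond 0)

2  (C1, I1 all integral)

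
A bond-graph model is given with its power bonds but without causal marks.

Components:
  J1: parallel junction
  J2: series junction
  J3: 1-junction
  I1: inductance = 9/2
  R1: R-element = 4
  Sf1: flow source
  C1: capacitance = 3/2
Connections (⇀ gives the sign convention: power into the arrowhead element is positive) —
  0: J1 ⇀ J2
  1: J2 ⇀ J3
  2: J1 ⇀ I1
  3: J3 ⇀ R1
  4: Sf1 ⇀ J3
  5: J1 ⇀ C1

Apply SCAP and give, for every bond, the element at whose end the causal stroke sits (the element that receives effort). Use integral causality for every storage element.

b0 →J2
b1 →J3
b2 →I1
b3 →J3
b4 →Sf1
b5 →J1

bond 4 →Sf1  (Sf1 (Sf) sets flow on bond)
bond 1 →J3  (1-jn J3 has f-setter on 4)
bond 3 →J3  (common-f at J3 fixed by 4)
bond 0 →J2  (1-jn J2 has f-setter on 1)
bond 2 →I1  (I1: I, integral causality)
bond 5 →J1  (J1 needs exactly one e-in)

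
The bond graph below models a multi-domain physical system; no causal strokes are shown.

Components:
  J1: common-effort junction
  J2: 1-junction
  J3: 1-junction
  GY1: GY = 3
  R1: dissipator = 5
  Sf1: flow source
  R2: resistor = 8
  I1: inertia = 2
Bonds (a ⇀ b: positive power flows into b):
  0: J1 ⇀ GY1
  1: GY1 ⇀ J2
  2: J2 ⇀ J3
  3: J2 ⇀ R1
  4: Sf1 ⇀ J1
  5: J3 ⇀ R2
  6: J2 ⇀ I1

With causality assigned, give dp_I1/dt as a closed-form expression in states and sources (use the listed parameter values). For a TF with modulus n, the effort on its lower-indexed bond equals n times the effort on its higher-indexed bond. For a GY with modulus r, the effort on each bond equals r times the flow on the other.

dp_I1/dt = 3*F_Sf1 - 13*p_I1/2

bond 4 →Sf1  (Sf1 fixes flow; stroke at Sf1)
bond 0 →J1  (only one effort-in slot at J1)
bond 1 →J2  (through GY1, causality inverts; strokes same side of GY1)
bond 6 →I1  (I1 outputs flow p/I1)
bond 2 →J2  (1-jn J2 has f-setter on 6)
bond 3 →J2  (1-jn J2 has f-setter on 6)
bond 5 →J3  (common-f at J3 fixed by 2)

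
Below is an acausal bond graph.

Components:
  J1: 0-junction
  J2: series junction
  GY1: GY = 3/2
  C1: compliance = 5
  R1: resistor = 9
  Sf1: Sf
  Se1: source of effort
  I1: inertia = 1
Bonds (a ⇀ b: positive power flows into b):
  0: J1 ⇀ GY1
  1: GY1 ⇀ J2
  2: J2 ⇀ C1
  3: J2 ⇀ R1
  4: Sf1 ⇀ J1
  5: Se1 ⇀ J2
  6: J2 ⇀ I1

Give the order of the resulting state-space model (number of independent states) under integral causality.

2  (C1, I1 all integral)

b4 |Sf1  (Sf1 fixes flow; stroke at Sf1)
b5 |J2  (Se1: effort source, stroke at far end)
b0 |J1  (J1 needs exactly one e-in)
b1 |J2  (GY GY1: same side as bond 0)
b2 |J2  (C1: C, integral causality)
b6 |I1  (prefer integral on I1)
b3 |J2  (1-jn J2 has f-setter on 6)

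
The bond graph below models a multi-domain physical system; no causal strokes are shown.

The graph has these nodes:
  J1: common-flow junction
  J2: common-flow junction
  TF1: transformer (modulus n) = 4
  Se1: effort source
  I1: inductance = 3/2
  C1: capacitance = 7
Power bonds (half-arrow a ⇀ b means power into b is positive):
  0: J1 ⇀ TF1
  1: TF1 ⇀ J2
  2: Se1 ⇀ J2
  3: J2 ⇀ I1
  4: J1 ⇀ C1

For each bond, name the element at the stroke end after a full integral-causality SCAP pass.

bond 2 |J2  (Se1: effort source, stroke at far end)
bond 3 |I1  (I1: I, integral causality)
bond 1 |J2  (J2: bond 3 brought flow, rest push out)
bond 0 |TF1  (TF TF1: opposite of bond 1)
bond 4 |J1  (J1: bond 0 brought flow, rest push out)

bond 0 stroke at TF1
bond 1 stroke at J2
bond 2 stroke at J2
bond 3 stroke at I1
bond 4 stroke at J1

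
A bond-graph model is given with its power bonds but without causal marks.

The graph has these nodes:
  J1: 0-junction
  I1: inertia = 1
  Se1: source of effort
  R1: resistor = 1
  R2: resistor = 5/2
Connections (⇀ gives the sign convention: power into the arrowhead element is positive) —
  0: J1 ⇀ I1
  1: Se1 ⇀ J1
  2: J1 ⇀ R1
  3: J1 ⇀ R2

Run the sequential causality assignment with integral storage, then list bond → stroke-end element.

bond 1 |J1  (Se1: effort source, stroke at far end)
bond 0 |I1  (0-jn J1 has e-setter on 1)
bond 2 |R1  (J1 effort already set via bond 1)
bond 3 |R2  (common-e at J1 fixed by 1)

β0 →I1
β1 →J1
β2 →R1
β3 →R2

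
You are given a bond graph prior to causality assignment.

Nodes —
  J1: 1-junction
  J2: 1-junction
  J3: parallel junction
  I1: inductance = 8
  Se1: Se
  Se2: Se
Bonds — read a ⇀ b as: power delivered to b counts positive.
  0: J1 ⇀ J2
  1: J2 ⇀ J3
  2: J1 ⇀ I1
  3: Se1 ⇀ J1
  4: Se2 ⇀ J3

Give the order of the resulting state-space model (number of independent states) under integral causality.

bond 3 stroke at J1  (source Se1 imposes e)
bond 4 stroke at J3  (Se2 (Se) sets effort on bond)
bond 1 stroke at J2  (J3: bond 4 brought effort, rest push out)
bond 0 stroke at J1  (only one flow-in slot at J2)
bond 2 stroke at I1  (J1: last free bond brings flow in)

1  (I1 all integral)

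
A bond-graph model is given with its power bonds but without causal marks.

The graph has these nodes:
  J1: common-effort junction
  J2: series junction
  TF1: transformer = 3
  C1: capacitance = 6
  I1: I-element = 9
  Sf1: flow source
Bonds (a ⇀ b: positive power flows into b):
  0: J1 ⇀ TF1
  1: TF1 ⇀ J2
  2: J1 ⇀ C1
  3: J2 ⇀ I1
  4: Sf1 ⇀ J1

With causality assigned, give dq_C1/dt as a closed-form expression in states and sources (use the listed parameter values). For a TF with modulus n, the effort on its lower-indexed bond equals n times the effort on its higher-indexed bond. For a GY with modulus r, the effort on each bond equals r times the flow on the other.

β4 →Sf1  (Sf1 (Sf) sets flow on bond)
β2 →J1  (C1 outputs effort q/C1)
β0 →TF1  (J1 effort already set via bond 2)
β1 →J2  (TF TF1: opposite of bond 0)
β3 →I1  (J2 needs exactly one f-in)

dq_C1/dt = F_Sf1 - p_I1/27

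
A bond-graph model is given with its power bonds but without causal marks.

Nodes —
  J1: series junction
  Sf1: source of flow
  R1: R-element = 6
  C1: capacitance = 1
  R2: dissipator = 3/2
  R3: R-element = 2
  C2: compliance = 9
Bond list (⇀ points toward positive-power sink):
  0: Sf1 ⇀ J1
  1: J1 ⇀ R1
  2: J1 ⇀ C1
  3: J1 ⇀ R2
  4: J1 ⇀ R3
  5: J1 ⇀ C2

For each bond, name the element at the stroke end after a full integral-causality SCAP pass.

β0 stroke→Sf1  (Sf1: flow source, stroke at near end)
β1 stroke→J1  (J1 flow already set via bond 0)
β2 stroke→J1  (J1 flow already set via bond 0)
β3 stroke→J1  (J1: bond 0 brought flow, rest push out)
β4 stroke→J1  (common-f at J1 fixed by 0)
β5 stroke→J1  (1-jn J1 has f-setter on 0)

β0 →Sf1
β1 →J1
β2 →J1
β3 →J1
β4 →J1
β5 →J1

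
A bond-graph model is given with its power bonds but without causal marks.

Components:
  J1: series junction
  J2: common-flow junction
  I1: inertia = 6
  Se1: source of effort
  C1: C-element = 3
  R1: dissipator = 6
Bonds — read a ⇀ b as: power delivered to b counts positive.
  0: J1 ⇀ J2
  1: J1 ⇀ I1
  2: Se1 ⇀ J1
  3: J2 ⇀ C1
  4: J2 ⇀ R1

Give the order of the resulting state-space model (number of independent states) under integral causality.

2  (C1, I1 all integral)

b2 stroke→J1  (Se1 (Se) sets effort on bond)
b1 stroke→I1  (I1: I, integral causality)
b0 stroke→J1  (1-jn J1 has f-setter on 1)
b3 stroke→J2  (J2 flow already set via bond 0)
b4 stroke→J2  (common-f at J2 fixed by 0)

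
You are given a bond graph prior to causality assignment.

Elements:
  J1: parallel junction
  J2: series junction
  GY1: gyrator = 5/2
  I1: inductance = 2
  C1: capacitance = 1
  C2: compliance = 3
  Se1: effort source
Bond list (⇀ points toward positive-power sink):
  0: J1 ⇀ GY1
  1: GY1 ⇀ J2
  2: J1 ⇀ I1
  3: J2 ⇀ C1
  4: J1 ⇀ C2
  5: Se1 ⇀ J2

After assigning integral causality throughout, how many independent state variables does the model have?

#5 |J2  (Se1 (Se) sets effort on bond)
#2 |I1  (I1 integral (f out))
#3 |J2  (prefer integral on C1)
#1 |GY1  (only one flow-in slot at J2)
#0 |GY1  (through GY1, causality inverts; strokes same side of GY1)
#4 |J1  (only one effort-in slot at J1)

3  (C1, C2, I1 all integral)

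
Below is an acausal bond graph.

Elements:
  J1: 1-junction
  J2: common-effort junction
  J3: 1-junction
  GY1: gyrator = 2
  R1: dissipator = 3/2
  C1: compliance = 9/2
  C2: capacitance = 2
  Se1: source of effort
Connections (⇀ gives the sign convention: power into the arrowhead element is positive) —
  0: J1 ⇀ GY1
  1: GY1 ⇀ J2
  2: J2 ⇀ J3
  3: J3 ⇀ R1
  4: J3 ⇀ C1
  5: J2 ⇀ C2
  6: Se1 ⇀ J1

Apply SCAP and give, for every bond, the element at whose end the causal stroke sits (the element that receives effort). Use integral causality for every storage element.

b6 stroke at J1  (Se1 fixes effort; stroke away)
b0 stroke at GY1  (J1: last free bond brings flow in)
b1 stroke at GY1  (GY1: gyrator matches bond 0)
b4 stroke at J3  (C1 outputs effort q/C1)
b5 stroke at J2  (C2 integral (e out))
b2 stroke at J3  (0-jn J2 has e-setter on 5)
b3 stroke at R1  (J3: last free bond brings flow in)

β0 stroke→GY1
β1 stroke→GY1
β2 stroke→J3
β3 stroke→R1
β4 stroke→J3
β5 stroke→J2
β6 stroke→J1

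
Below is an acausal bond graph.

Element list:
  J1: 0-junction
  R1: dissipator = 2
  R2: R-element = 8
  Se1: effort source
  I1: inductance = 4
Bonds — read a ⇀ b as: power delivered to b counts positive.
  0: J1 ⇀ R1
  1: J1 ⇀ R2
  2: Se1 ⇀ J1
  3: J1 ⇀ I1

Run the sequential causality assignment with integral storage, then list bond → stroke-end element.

#0 stroke→R1
#1 stroke→R2
#2 stroke→J1
#3 stroke→I1

#2 stroke at J1  (Se1: effort source, stroke at far end)
#0 stroke at R1  (J1: bond 2 brought effort, rest push out)
#1 stroke at R2  (common-e at J1 fixed by 2)
#3 stroke at I1  (0-jn J1 has e-setter on 2)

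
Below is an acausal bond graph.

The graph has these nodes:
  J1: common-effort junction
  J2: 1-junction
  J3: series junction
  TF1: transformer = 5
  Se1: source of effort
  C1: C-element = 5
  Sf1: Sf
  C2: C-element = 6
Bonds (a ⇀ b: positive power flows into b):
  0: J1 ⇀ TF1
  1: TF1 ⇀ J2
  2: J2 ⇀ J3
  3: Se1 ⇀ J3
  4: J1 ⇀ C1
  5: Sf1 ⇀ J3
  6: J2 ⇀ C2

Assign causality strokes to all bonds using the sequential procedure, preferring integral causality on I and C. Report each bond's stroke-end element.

b0 stroke→TF1
b1 stroke→J2
b2 stroke→J3
b3 stroke→J3
b4 stroke→J1
b5 stroke→Sf1
b6 stroke→J2

b3 |J3  (Se1: effort source, stroke at far end)
b5 |Sf1  (Sf1 fixes flow; stroke at Sf1)
b2 |J3  (J3: bond 5 brought flow, rest push out)
b1 |J2  (J2: bond 2 brought flow, rest push out)
b6 |J2  (1-jn J2 has f-setter on 2)
b0 |TF1  (TF1 one-in-one-out from 1)
b4 |J1  (J1: last free bond brings effort in)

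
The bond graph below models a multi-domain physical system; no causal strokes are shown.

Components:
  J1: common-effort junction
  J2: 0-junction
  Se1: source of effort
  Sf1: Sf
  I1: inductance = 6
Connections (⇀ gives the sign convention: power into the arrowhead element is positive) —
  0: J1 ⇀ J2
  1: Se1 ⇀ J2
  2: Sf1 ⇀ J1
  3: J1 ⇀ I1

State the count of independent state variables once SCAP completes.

1  (I1 all integral)

bond 1 stroke→J2  (Se1 (Se) sets effort on bond)
bond 2 stroke→Sf1  (Sf1: flow source, stroke at near end)
bond 0 stroke→J1  (J2 effort already set via bond 1)
bond 3 stroke→I1  (0-jn J1 has e-setter on 0)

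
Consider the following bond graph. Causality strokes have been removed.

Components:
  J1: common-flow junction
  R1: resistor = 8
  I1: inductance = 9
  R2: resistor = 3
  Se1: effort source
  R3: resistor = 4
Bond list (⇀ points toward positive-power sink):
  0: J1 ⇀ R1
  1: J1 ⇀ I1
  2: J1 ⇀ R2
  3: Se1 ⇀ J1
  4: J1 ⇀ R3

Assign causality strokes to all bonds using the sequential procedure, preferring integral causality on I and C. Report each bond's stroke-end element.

b3 stroke→J1  (Se1: effort source, stroke at far end)
b1 stroke→I1  (I1 integral (f out))
b0 stroke→J1  (J1: bond 1 brought flow, rest push out)
b2 stroke→J1  (1-jn J1 has f-setter on 1)
b4 stroke→J1  (1-jn J1 has f-setter on 1)

bond 0 →J1
bond 1 →I1
bond 2 →J1
bond 3 →J1
bond 4 →J1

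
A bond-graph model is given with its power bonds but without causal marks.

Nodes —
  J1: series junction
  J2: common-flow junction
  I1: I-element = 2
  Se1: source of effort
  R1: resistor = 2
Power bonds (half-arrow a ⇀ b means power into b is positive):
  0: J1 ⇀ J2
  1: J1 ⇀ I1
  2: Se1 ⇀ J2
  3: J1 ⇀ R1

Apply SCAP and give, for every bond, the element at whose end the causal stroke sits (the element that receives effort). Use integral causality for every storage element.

bond 0 stroke→J1
bond 1 stroke→I1
bond 2 stroke→J2
bond 3 stroke→J1

b2 →J2  (Se1: effort source, stroke at far end)
b0 →J1  (only one flow-in slot at J2)
b1 →I1  (prefer integral on I1)
b3 →J1  (J1: bond 1 brought flow, rest push out)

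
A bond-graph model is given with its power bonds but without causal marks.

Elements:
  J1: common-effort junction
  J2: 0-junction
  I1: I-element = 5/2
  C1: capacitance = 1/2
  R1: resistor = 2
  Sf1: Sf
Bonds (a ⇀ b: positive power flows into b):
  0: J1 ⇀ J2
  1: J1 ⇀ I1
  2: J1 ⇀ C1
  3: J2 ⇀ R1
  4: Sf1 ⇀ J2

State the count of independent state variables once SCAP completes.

#4 →Sf1  (Sf1 (Sf) sets flow on bond)
#1 →I1  (I1 outputs flow p/I1)
#2 →J1  (C1 integral (e out))
#0 →J2  (J1: bond 2 brought effort, rest push out)
#3 →R1  (J2: bond 0 brought effort, rest push out)

2  (C1, I1 all integral)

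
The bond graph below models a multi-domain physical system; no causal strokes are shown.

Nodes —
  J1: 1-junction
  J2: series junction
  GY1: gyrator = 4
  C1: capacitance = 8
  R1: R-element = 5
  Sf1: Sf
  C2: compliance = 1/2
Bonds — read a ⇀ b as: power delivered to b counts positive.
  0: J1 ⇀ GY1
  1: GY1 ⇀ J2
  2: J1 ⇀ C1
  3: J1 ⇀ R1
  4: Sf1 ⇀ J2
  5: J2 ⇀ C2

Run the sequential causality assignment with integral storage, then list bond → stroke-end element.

b4 |Sf1  (source Sf1 imposes f)
b1 |J2  (J2 flow already set via bond 4)
b5 |J2  (common-f at J2 fixed by 4)
b0 |J1  (GY1: gyrator matches bond 1)
b2 |J1  (C1 outputs effort q/C1)
b3 |R1  (only one flow-in slot at J1)

bond 0 →J1
bond 1 →J2
bond 2 →J1
bond 3 →R1
bond 4 →Sf1
bond 5 →J2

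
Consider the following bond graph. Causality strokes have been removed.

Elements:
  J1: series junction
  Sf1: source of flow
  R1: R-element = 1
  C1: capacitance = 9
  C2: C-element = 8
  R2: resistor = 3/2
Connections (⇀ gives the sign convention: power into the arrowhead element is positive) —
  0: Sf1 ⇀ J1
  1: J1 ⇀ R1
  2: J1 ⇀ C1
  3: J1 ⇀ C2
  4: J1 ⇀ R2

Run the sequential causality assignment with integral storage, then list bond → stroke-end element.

#0 →Sf1
#1 →J1
#2 →J1
#3 →J1
#4 →J1

#0 stroke→Sf1  (source Sf1 imposes f)
#1 stroke→J1  (J1: bond 0 brought flow, rest push out)
#2 stroke→J1  (common-f at J1 fixed by 0)
#3 stroke→J1  (1-jn J1 has f-setter on 0)
#4 stroke→J1  (J1: bond 0 brought flow, rest push out)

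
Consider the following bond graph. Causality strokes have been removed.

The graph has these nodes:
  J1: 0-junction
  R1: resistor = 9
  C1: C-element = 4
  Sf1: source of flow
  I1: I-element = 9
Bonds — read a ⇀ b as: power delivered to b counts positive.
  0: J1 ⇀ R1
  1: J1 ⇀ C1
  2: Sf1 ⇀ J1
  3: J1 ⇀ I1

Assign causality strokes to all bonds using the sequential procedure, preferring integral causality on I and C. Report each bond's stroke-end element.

#0 stroke→R1
#1 stroke→J1
#2 stroke→Sf1
#3 stroke→I1

β2 |Sf1  (Sf1 (Sf) sets flow on bond)
β1 |J1  (C1 outputs effort q/C1)
β0 |R1  (0-jn J1 has e-setter on 1)
β3 |I1  (J1 effort already set via bond 1)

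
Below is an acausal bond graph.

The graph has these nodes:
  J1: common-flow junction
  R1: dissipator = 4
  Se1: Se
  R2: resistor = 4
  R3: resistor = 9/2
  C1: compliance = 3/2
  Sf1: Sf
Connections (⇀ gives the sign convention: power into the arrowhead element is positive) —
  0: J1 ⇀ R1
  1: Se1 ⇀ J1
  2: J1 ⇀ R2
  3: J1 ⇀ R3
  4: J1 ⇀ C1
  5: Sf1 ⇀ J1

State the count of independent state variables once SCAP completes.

β1 |J1  (Se1: effort source, stroke at far end)
β5 |Sf1  (Sf1 fixes flow; stroke at Sf1)
β0 |J1  (J1 flow already set via bond 5)
β2 |J1  (1-jn J1 has f-setter on 5)
β3 |J1  (J1: bond 5 brought flow, rest push out)
β4 |J1  (J1: bond 5 brought flow, rest push out)

1  (C1 all integral)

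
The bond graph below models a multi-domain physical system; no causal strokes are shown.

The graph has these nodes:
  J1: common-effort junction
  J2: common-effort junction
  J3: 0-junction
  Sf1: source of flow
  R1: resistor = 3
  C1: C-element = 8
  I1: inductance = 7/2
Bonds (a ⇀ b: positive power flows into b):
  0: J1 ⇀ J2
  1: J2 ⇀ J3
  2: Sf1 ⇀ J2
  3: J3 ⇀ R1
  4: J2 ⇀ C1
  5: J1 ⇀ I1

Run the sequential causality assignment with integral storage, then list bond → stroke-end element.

b2 →Sf1  (Sf1: flow source, stroke at near end)
b4 →J2  (prefer integral on C1)
b0 →J1  (J2 effort already set via bond 4)
b1 →J3  (J2 effort already set via bond 4)
b3 →R1  (J3 effort already set via bond 1)
b5 →I1  (common-e at J1 fixed by 0)

β0 →J1
β1 →J3
β2 →Sf1
β3 →R1
β4 →J2
β5 →I1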